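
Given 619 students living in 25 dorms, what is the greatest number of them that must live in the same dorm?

The 619 students fall into 25 dorms.
If each of the 25 dorms held at most 24, the total would be at most 25 × 24 = 600 < 619, a contradiction.
So at least one holds ⌈619/25⌉ = 25.

25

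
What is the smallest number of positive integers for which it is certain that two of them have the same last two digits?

101

There are 100 possible two-digit endings acting as pigeonholes.
With 100 positive integers we could place one in each, avoiding any repeat.
One more forces some class to hold 2, so 100 + 1 = 101.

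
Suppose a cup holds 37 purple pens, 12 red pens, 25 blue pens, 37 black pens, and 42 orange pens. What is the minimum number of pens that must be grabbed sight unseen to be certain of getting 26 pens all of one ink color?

Treat the 5 ink colors as pigeonholes.
In the worst case we take at most 25 of each ink color, but all 12 red (fewer than 25), giving 25 + 12 + 25 + 25 + 25 = 112.
One more pen then forces some ink color to 26, so 112 + 1 = 113.

113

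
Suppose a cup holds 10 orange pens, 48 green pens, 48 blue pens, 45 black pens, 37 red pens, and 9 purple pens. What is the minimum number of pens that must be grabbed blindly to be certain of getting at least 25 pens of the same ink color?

Treat the 6 ink colors as pigeonholes.
In the worst case we take at most 24 of each ink color, but all 10 orange and all 9 purple (fewer than 24), giving 10 + 24 + 24 + 24 + 24 + 9 = 115.
One more pen then forces some ink color to 25, so 115 + 1 = 116.

116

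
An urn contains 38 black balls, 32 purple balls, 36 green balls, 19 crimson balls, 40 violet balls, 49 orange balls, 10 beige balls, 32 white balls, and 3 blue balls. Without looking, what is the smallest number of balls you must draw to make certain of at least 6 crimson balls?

246

The worst case draws every non-crimson ball first: 38 + 32 + 36 + 40 + 49 + 10 + 32 + 3 = 240.
The next 6 draws are then forced to be crimson, giving 240 + 6 = 246.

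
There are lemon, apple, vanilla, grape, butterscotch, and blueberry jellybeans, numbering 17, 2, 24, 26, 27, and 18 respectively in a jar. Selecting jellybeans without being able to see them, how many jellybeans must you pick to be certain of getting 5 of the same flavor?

Treat the 6 flavors as pigeonholes.
In the worst case we take at most 4 of each flavor, but all 2 apple (fewer than 4), giving 4 + 2 + 4 + 4 + 4 + 4 = 22.
One more jellybean then forces some flavor to 5, so 22 + 1 = 23.

23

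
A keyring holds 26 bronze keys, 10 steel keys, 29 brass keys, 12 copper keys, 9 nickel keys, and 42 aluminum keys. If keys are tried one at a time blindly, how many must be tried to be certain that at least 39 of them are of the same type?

125

In the worst case we take at most 38 of each type, but all 26 bronze, all 10 steel, all 29 brass, all 12 copper, and all 9 nickel (fewer than 38), giving 26 + 10 + 29 + 12 + 9 + 38 = 124.
One more key then forces some type to 39, so 124 + 1 = 125.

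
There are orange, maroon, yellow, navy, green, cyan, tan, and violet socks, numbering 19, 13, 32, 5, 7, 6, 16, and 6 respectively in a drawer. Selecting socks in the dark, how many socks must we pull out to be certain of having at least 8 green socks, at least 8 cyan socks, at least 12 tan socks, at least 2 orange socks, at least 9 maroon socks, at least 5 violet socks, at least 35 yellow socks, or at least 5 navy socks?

The worst case stops just short of every target: 1 orange, 8 maroon, all 32 yellow, 4 navy, 7 green, all 6 cyan, 11 tan, 4 violet — 1 + 8 + 32 + 4 + 7 + 6 + 11 + 4 = 73 socks.
One more sock must push some color to its target, so 73 + 1 = 74.

74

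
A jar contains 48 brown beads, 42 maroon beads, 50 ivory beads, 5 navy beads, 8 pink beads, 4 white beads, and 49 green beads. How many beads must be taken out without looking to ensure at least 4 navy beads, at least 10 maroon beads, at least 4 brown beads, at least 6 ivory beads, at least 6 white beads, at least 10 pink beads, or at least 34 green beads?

66

Each of the 7 colors has its own threshold; avoid all of them simultaneously.
The worst case stops just short of every target: 3 brown, 9 maroon, 5 ivory, 3 navy, all 8 pink, all 4 white, 33 green — 3 + 9 + 5 + 3 + 8 + 4 + 33 = 65 beads.
One more bead must push some color to its target, so 65 + 1 = 66.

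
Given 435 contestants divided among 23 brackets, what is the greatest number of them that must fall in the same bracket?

The 435 contestants fall into 23 brackets.
If each of the 23 brackets held at most 18, the total would be at most 23 × 18 = 414 < 435, a contradiction.
So at least one holds ⌈435/23⌉ = 19.

19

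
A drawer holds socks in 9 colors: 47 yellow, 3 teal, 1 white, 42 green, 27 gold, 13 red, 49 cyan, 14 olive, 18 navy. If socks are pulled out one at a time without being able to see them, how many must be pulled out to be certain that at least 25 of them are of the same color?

In the worst case we take at most 24 of each color, but all 3 teal, all 1 white, all 13 red, all 14 olive, and all 18 navy (fewer than 24), giving 24 + 3 + 1 + 24 + 24 + 13 + 24 + 14 + 18 = 145.
One more sock then forces some color to 25, so 145 + 1 = 146.

146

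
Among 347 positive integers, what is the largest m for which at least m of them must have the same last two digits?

4

There are 100 possible two-digit endings, which serve as the pigeonholes.
If each of the 100 possible two-digit endings held at most 3, the total would be at most 100 × 3 = 300 < 347, a contradiction.
So at least one holds ⌈347/100⌉ = 4.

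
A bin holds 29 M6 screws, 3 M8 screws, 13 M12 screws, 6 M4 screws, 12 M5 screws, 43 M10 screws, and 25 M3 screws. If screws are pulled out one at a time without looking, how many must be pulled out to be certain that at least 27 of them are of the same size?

In the worst case we take at most 26 of each size, but all 3 M8, all 13 M12, all 6 M4, all 12 M5, and all 25 M3 (fewer than 26), giving 26 + 3 + 13 + 6 + 12 + 26 + 25 = 111.
One more screw then forces some size to 27, so 111 + 1 = 112.

112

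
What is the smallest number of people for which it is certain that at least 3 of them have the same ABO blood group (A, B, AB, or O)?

There are 4 ABO blood groups acting as pigeonholes.
With 4 × 2 = 8 people we could place exactly 2 in each, with no class reaching 3.
One more forces some class to hold 3, so 8 + 1 = 9.

9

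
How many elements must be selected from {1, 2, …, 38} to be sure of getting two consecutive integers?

20

Partition {1, …, 38} into 19 pairs: {1,2}, {3,4}, …, {37,38}.
Choosing 19 integers — say the 19 even numbers 2, 4, …, 38 — takes one from each pair and avoids the property.
Choosing 20 forces two into the same pair by pigeonhole, and those are consecutive. So 20.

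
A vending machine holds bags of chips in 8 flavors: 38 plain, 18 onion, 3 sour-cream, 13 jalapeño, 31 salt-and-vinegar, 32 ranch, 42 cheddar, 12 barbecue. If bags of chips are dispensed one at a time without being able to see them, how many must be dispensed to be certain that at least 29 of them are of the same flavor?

159

Treat the 8 flavors as pigeonholes.
In the worst case we take at most 28 of each flavor, but all 18 onion, all 3 sour-cream, all 13 jalapeño, and all 12 barbecue (fewer than 28), giving 28 + 18 + 3 + 13 + 28 + 28 + 28 + 12 = 158.
One more bag of chips then forces some flavor to 29, so 158 + 1 = 159.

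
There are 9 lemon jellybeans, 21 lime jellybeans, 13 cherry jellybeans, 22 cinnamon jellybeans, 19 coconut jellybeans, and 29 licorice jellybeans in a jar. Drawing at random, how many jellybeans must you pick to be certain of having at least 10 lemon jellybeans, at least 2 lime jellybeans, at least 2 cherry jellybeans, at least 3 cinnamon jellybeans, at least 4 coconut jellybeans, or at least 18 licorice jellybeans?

34

Each of the 6 flavors has its own threshold; avoid all of them simultaneously.
The worst case stops just short of every target: 9 lemon, 1 lime, 1 cherry, 2 cinnamon, 3 coconut, 17 licorice — 9 + 1 + 1 + 2 + 3 + 17 = 33 jellybeans.
One more jellybean must push some flavor to its target, so 33 + 1 = 34.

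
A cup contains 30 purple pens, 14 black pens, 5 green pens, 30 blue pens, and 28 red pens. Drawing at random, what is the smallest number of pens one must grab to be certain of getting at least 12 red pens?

91

To avoid red pens as long as possible, exhaust the other 4 ink colors first.
The worst case draws every non-red pen first: 30 + 14 + 5 + 30 = 79.
The next 12 draws are then forced to be red, giving 79 + 12 = 91.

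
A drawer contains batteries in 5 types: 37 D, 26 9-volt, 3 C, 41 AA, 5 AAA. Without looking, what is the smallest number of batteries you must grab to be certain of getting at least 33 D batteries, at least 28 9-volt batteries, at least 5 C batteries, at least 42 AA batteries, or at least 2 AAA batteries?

104

Each of the 5 types has its own threshold; avoid all of them simultaneously.
The worst case stops just short of every target: 32 D, all 26 9-volt, all 3 C, 41 AA, 1 AAA — 32 + 26 + 3 + 41 + 1 = 103 batteries.
One more battery must push some type to its target, so 103 + 1 = 104.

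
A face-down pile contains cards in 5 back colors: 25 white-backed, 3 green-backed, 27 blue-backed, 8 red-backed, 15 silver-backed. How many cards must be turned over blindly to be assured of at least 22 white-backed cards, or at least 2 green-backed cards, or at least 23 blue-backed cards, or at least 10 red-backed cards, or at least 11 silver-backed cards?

The worst case stops just short of every target: 21 white-backed, 1 green-backed, 22 blue-backed, all 8 red-backed, 10 silver-backed — 21 + 1 + 22 + 8 + 10 = 62 cards.
One more card must push some back color to its target, so 62 + 1 = 63.

63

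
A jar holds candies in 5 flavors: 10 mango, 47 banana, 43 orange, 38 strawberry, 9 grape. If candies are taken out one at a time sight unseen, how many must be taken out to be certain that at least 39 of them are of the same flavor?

134

Treat the 5 flavors as pigeonholes.
In the worst case we take at most 38 of each flavor, but all 10 mango and all 9 grape (fewer than 38), giving 10 + 38 + 38 + 38 + 9 = 133.
One more candy then forces some flavor to 39, so 133 + 1 = 134.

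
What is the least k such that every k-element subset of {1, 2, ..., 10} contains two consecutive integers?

6

Partition {1, …, 10} into 5 pairs: {1,2}, {3,4}, …, {9,10}.
Choosing 5 integers — say the 5 even numbers 2, 4, …, 10 — takes one from each pair and avoids the property.
Choosing 6 forces two into the same pair by pigeonhole, and those are consecutive. So 6.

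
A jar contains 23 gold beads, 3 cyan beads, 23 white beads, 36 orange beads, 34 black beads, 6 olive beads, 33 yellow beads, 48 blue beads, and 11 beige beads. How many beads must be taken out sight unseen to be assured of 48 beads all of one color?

In the worst case we take at most 47 of each color, but all 23 gold, all 3 cyan, all 23 white, all 36 orange, all 34 black, all 6 olive, all 33 yellow, and all 11 beige (fewer than 47), giving 23 + 3 + 23 + 36 + 34 + 6 + 33 + 47 + 11 = 216.
One more bead then forces some color to 48, so 216 + 1 = 217.

217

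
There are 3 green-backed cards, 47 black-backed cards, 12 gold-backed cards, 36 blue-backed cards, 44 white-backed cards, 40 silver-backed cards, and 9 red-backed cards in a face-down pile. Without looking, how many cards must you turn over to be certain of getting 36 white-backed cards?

The worst case draws every non-white-backed card first: 3 + 47 + 12 + 36 + 40 + 9 = 147.
The next 36 draws are then forced to be white-backed, giving 147 + 36 = 183.

183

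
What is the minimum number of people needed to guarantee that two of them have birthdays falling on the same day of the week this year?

There are 7 days of the week acting as pigeonholes.
With 7 people we could place one in each, avoiding any repeat.
One more forces some class to hold 2, so 7 + 1 = 8.

8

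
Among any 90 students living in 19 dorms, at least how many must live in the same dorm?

The 90 students fall into 19 dorms.
If each of the 19 dorms held at most 4, the total would be at most 19 × 4 = 76 < 90, a contradiction.
So at least one holds ⌈90/19⌉ = 5.

5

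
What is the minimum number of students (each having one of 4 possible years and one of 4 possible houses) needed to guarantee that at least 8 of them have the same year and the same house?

113

There are 4 × 4 = 16 (year, house) combinations acting as pigeonholes.
With 16 × 7 = 112 students we could place exactly 7 in each, with no (year, house) pair reaching 8.
One more forces some (year, house) pair to hold 8, so 112 + 1 = 113.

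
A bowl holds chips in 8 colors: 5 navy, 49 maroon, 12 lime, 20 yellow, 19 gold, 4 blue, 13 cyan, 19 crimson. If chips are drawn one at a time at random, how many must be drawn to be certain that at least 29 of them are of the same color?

In the worst case we take at most 28 of each color, but all 5 navy, all 12 lime, all 20 yellow, all 19 gold, all 4 blue, all 13 cyan, and all 19 crimson (fewer than 28), giving 5 + 28 + 12 + 20 + 19 + 4 + 13 + 19 = 120.
One more chip then forces some color to 29, so 120 + 1 = 121.

121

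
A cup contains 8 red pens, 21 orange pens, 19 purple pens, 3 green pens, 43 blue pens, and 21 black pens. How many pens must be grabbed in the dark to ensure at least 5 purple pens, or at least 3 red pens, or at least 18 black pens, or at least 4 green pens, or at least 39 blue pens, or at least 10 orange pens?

The worst case stops just short of every target: 2 red, 9 orange, 4 purple, 3 green, 38 blue, 17 black — 2 + 9 + 4 + 3 + 38 + 17 = 73 pens.
One more pen must push some ink color to its target, so 73 + 1 = 74.

74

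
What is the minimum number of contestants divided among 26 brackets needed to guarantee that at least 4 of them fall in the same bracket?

79

There are 26 brackets acting as pigeonholes.
With 26 × 3 = 78 contestants we could place exactly 3 in each, with no class reaching 4.
One more forces some class to hold 4, so 78 + 1 = 79.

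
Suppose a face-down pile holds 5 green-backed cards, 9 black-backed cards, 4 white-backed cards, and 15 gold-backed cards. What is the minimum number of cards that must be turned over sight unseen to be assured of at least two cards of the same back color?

The worst case takes 1 card of each back color without reaching 2 of any: 4 × 1 = 4.
The next card must bring some back color to 2, so 4 + 1 = 5.

5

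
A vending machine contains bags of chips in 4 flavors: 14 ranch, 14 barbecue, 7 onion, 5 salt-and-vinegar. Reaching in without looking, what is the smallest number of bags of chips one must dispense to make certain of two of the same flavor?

The worst case takes 1 bag of chips of each flavor without reaching 2 of any: 4 × 1 = 4.
The next bag of chips must bring some flavor to 2, so 4 + 1 = 5.

5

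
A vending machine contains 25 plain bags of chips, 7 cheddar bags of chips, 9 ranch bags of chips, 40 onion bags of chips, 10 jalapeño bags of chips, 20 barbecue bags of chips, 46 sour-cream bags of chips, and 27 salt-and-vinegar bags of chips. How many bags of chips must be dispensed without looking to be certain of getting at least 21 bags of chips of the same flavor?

In the worst case we take at most 20 of each flavor, but all 7 cheddar, all 9 ranch, and all 10 jalapeño (fewer than 20), giving 20 + 7 + 9 + 20 + 10 + 20 + 20 + 20 = 126.
One more bag of chips then forces some flavor to 21, so 126 + 1 = 127.

127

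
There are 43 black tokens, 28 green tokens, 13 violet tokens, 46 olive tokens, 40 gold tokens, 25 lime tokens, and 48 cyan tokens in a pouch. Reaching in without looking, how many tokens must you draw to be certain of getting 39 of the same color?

Treat the 7 colors as pigeonholes.
In the worst case we take at most 38 of each color, but all 28 green, all 13 violet, and all 25 lime (fewer than 38), giving 38 + 28 + 13 + 38 + 38 + 25 + 38 = 218.
One more token then forces some color to 39, so 218 + 1 = 219.

219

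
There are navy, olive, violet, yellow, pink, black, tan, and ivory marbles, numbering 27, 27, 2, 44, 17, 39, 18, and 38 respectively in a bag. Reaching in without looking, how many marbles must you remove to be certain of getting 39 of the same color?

206

In the worst case we take at most 38 of each color, but all 27 navy, all 27 olive, all 2 violet, all 17 pink, and all 18 tan (fewer than 38), giving 27 + 27 + 2 + 38 + 17 + 38 + 18 + 38 = 205.
One more marble then forces some color to 39, so 205 + 1 = 206.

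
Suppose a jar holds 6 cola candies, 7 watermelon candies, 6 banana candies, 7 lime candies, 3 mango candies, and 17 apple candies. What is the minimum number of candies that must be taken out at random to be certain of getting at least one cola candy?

41

The worst case draws every non-cola candy first: 7 + 6 + 7 + 3 + 17 = 40.
The next draw is then forced to be cola, giving 40 + 1 = 41.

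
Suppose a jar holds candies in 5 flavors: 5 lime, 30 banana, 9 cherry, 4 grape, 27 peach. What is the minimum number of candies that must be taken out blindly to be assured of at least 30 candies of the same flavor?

75

In the worst case we take at most 29 of each flavor, but all 5 lime, all 9 cherry, all 4 grape, and all 27 peach (fewer than 29), giving 5 + 29 + 9 + 4 + 27 = 74.
One more candy then forces some flavor to 30, so 74 + 1 = 75.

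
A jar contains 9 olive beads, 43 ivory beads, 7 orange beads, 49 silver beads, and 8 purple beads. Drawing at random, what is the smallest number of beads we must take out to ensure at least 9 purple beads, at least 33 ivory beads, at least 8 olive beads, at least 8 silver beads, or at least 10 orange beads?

The worst case stops just short of every target: 7 olive, 32 ivory, all 7 orange, 7 silver, 8 purple — 7 + 32 + 7 + 7 + 8 = 61 beads.
One more bead must push some color to its target, so 61 + 1 = 62.

62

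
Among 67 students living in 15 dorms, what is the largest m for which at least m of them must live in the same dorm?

5

The 67 students fall into 15 dorms.
If each of the 15 dorms held at most 4, the total would be at most 15 × 4 = 60 < 67, a contradiction.
So at least one holds ⌈67/15⌉ = 5.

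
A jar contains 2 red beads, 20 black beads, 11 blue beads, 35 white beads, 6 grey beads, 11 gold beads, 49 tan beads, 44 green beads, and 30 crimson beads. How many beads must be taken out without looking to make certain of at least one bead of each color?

The hardest color to obtain is red: we could draw every other bead first — 208 − 2 = 206 beads — without a single red one.
The next draw must be red, so 206 + 1 = 207.

207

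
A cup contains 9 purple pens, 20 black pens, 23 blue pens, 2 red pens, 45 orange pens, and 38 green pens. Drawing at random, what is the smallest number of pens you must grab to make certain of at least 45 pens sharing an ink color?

137

In the worst case we take at most 44 of each ink color, but all 9 purple, all 20 black, all 23 blue, all 2 red, and all 38 green (fewer than 44), giving 9 + 20 + 23 + 2 + 44 + 38 = 136.
One more pen then forces some ink color to 45, so 136 + 1 = 137.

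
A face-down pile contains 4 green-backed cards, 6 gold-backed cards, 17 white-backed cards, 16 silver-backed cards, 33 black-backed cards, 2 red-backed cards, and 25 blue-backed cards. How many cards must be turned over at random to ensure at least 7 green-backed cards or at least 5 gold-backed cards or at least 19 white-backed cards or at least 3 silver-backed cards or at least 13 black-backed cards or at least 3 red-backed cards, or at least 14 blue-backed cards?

55

The worst case stops just short of every target: all 4 green-backed, 4 gold-backed, all 17 white-backed, 2 silver-backed, 12 black-backed, 2 red-backed, 13 blue-backed — 4 + 4 + 17 + 2 + 12 + 2 + 13 = 54 cards.
One more card must push some back color to its target, so 54 + 1 = 55.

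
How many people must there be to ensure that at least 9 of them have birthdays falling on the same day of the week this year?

There are 7 days of the week acting as pigeonholes.
With 7 × 8 = 56 people we could place exactly 8 in each, with no class reaching 9.
One more forces some class to hold 9, so 56 + 1 = 57.

57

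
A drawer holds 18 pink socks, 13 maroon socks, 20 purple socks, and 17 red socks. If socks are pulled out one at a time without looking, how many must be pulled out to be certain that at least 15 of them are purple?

To avoid purple socks as long as possible, exhaust the other 3 colors first.
The worst case draws every non-purple sock first: 18 + 13 + 17 = 48.
The next 15 draws are then forced to be purple, giving 48 + 15 = 63.

63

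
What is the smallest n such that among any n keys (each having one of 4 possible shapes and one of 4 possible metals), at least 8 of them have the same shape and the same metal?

There are 4 × 4 = 16 (shape, metal) combinations acting as pigeonholes.
With 16 × 7 = 112 keys we could place exactly 7 in each, with no (shape, metal) pair reaching 8.
One more forces some (shape, metal) pair to hold 8, so 112 + 1 = 113.

113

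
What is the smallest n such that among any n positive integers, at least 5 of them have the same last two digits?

There are 100 possible two-digit endings acting as pigeonholes.
With 100 × 4 = 400 positive integers we could place exactly 4 in each, with no class reaching 5.
One more forces some class to hold 5, so 400 + 1 = 401.

401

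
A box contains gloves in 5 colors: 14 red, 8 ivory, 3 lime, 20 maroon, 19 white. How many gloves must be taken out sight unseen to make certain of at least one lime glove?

To avoid lime gloves as long as possible, exhaust the other 4 colors first.
The worst case draws every non-lime glove first: 14 + 8 + 20 + 19 = 61.
The next draw is then forced to be lime, giving 61 + 1 = 62.

62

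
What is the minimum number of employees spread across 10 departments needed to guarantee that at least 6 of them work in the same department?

51

There are 10 departments acting as pigeonholes.
With 10 × 5 = 50 employees we could place exactly 5 in each, with no class reaching 6.
One more forces some class to hold 6, so 50 + 1 = 51.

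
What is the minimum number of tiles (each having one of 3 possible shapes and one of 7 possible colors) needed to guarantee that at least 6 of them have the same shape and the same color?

106

There are 3 × 7 = 21 (shape, color) combinations acting as pigeonholes.
With 21 × 5 = 105 tiles we could place exactly 5 in each, with no (shape, color) pair reaching 6.
One more forces some (shape, color) pair to hold 6, so 105 + 1 = 106.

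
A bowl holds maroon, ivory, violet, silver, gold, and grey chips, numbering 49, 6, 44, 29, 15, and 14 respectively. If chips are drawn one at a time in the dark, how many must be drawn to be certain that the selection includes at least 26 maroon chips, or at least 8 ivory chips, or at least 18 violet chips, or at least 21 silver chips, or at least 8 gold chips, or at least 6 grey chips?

81

Each of the 6 colors has its own threshold; avoid all of them simultaneously.
The worst case stops just short of every target: 25 maroon, all 6 ivory, 17 violet, 20 silver, 7 gold, 5 grey — 25 + 6 + 17 + 20 + 7 + 5 = 80 chips.
One more chip must push some color to its target, so 80 + 1 = 81.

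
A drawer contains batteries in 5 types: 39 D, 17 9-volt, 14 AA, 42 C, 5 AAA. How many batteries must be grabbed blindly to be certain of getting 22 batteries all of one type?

Treat the 5 types as pigeonholes.
In the worst case we take at most 21 of each type, but all 17 9-volt, all 14 AA, and all 5 AAA (fewer than 21), giving 21 + 17 + 14 + 21 + 5 = 78.
One more battery then forces some type to 22, so 78 + 1 = 79.

79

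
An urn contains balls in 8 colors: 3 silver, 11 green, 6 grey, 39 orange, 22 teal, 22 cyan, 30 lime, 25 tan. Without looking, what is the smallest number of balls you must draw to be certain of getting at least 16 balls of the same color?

96

Treat the 8 colors as pigeonholes.
In the worst case we take at most 15 of each color, but all 3 silver, all 11 green, and all 6 grey (fewer than 15), giving 3 + 11 + 6 + 15 + 15 + 15 + 15 + 15 = 95.
One more ball then forces some color to 16, so 95 + 1 = 96.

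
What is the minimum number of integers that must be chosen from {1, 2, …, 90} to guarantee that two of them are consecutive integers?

46

Partition {1, …, 90} into 45 pairs: {1,2}, {3,4}, …, {89,90}.
Choosing 45 integers — say the 45 even numbers 2, 4, …, 90 — takes one from each pair and avoids the property.
Choosing 46 forces two into the same pair by pigeonhole, and those are consecutive. So 46.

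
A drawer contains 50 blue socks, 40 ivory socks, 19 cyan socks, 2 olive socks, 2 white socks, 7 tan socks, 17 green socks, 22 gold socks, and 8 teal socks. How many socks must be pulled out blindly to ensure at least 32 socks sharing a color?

140

In the worst case we take at most 31 of each color, but all 19 cyan, all 2 olive, all 2 white, all 7 tan, all 17 green, all 22 gold, and all 8 teal (fewer than 31), giving 31 + 31 + 19 + 2 + 2 + 7 + 17 + 22 + 8 = 139.
One more sock then forces some color to 32, so 139 + 1 = 140.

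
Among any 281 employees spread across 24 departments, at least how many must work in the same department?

12

The 281 employees fall into 24 departments.
If each of the 24 departments held at most 11, the total would be at most 24 × 11 = 264 < 281, a contradiction.
So at least one holds ⌈281/24⌉ = 12.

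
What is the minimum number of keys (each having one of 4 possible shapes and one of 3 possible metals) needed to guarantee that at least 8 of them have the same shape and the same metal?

There are 4 × 3 = 12 (shape, metal) combinations acting as pigeonholes.
With 12 × 7 = 84 keys we could place exactly 7 in each, with no (shape, metal) pair reaching 8.
One more forces some (shape, metal) pair to hold 8, so 84 + 1 = 85.

85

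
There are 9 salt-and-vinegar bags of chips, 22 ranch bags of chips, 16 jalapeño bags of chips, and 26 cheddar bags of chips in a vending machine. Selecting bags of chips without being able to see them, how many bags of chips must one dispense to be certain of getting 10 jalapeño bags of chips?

67

To avoid jalapeño bags of chips as long as possible, exhaust the other 3 flavors first.
The worst case draws every non-jalapeño bag of chips first: 9 + 22 + 26 = 57.
The next 10 draws are then forced to be jalapeño, giving 57 + 10 = 67.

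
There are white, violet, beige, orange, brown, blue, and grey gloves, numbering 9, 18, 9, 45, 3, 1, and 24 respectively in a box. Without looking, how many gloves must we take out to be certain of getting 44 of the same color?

108

In the worst case we take at most 43 of each color, but all 9 white, all 18 violet, all 9 beige, all 3 brown, all 1 blue, and all 24 grey (fewer than 43), giving 9 + 18 + 9 + 43 + 3 + 1 + 24 = 107.
One more glove then forces some color to 44, so 107 + 1 = 108.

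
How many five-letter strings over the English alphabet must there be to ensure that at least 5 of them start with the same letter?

There are 26 possible first letters acting as pigeonholes.
With 26 × 4 = 104 five-letter strings over the English alphabet we could place exactly 4 in each, with no class reaching 5.
One more forces some class to hold 5, so 104 + 1 = 105.

105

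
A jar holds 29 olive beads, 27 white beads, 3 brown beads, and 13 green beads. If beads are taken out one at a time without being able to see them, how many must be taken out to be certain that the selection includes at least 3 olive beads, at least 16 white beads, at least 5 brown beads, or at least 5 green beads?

25

The worst case stops just short of every target: 2 olive, 15 white, all 3 brown, 4 green — 2 + 15 + 3 + 4 = 24 beads.
One more bead must push some color to its target, so 24 + 1 = 25.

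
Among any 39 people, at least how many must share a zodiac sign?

4

If each of the 12 zodiac signs held at most 3, the total would be at most 12 × 3 = 36 < 39, a contradiction.
So at least one holds ⌈39/12⌉ = 4.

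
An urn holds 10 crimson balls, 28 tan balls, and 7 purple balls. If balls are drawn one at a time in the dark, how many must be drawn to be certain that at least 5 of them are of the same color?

Treat the 3 colors as pigeonholes.
The worst case takes 4 balls of each color without reaching 5 of any: 3 × 4 = 12.
The next ball must bring some color to 5, so 12 + 1 = 13.

13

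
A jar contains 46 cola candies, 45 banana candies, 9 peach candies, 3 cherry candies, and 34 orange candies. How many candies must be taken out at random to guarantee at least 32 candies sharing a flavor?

106

In the worst case we take at most 31 of each flavor, but all 9 peach and all 3 cherry (fewer than 31), giving 31 + 31 + 9 + 3 + 31 = 105.
One more candy then forces some flavor to 32, so 105 + 1 = 106.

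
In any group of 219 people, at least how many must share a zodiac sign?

19

The 219 people fall into 12 zodiac signs.
If each of the 12 zodiac signs held at most 18, the total would be at most 12 × 18 = 216 < 219, a contradiction.
So at least one holds ⌈219/12⌉ = 19.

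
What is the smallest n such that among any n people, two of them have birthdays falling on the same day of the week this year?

There are 7 days of the week acting as pigeonholes.
With 7 people we could place one in each, avoiding any repeat.
One more forces some class to hold 2, so 7 + 1 = 8.

8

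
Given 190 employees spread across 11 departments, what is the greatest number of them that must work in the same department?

The 190 employees fall into 11 departments.
If each of the 11 departments held at most 17, the total would be at most 11 × 17 = 187 < 190, a contradiction.
So at least one holds ⌈190/11⌉ = 18.

18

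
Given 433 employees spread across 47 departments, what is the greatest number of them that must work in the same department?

10

If each of the 47 departments held at most 9, the total would be at most 47 × 9 = 423 < 433, a contradiction.
So at least one holds ⌈433/47⌉ = 10.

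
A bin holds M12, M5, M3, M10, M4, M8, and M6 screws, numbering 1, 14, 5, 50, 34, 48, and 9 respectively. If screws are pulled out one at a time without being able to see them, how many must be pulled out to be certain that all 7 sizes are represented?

The hardest size to obtain is M12: we could draw every other screw first — 161 − 1 = 160 screws — without a single M12 one.
The next draw must be M12, so 160 + 1 = 161.

161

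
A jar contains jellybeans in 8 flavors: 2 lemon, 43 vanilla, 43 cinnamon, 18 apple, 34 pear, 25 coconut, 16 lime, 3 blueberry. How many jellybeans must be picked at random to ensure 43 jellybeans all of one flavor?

183

Treat the 8 flavors as pigeonholes.
In the worst case we take at most 42 of each flavor, but all 2 lemon, all 18 apple, all 34 pear, all 25 coconut, all 16 lime, and all 3 blueberry (fewer than 42), giving 2 + 42 + 42 + 18 + 34 + 25 + 16 + 3 = 182.
One more jellybean then forces some flavor to 43, so 182 + 1 = 183.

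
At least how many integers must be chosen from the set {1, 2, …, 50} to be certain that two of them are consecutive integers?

26

Partition {1, …, 50} into 25 pairs: {1,2}, {3,4}, …, {49,50}.
Choosing 25 integers — say the 25 even numbers 2, 4, …, 50 — takes one from each pair and avoids the property.
Choosing 26 forces two into the same pair by pigeonhole, and those are consecutive. So 26.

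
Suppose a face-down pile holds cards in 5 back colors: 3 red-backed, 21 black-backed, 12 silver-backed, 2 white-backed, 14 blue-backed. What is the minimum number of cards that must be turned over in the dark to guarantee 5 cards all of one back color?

18

Treat the 5 back colors as pigeonholes.
In the worst case we take at most 4 of each back color, but all 3 red-backed and all 2 white-backed (fewer than 4), giving 3 + 4 + 4 + 2 + 4 = 17.
One more card then forces some back color to 5, so 17 + 1 = 18.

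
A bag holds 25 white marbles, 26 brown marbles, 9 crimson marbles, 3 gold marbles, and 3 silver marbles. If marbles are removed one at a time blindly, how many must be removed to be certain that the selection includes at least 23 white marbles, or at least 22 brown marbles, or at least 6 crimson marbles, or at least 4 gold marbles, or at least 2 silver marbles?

53

The worst case stops just short of every target: 22 white, 21 brown, 5 crimson, 3 gold, 1 silver — 22 + 21 + 5 + 3 + 1 = 52 marbles.
One more marble must push some color to its target, so 52 + 1 = 53.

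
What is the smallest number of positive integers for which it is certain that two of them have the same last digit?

There are 10 possible last digits acting as pigeonholes.
With 10 positive integers we could place one in each, avoiding any repeat.
One more forces some class to hold 2, so 10 + 1 = 11.

11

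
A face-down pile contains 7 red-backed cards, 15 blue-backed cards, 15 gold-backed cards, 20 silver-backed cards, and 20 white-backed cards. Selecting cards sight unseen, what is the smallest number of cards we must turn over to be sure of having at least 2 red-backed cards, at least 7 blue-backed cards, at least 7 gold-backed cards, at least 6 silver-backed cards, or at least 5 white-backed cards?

23

The worst case stops just short of every target: 1 red-backed, 6 blue-backed, 6 gold-backed, 5 silver-backed, 4 white-backed — 1 + 6 + 6 + 5 + 4 = 22 cards.
One more card must push some back color to its target, so 22 + 1 = 23.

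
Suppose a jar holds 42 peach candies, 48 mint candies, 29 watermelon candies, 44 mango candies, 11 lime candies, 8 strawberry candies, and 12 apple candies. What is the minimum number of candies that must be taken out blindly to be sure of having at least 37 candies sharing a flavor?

169

In the worst case we take at most 36 of each flavor, but all 29 watermelon, all 11 lime, all 8 strawberry, and all 12 apple (fewer than 36), giving 36 + 36 + 29 + 36 + 11 + 8 + 12 = 168.
One more candy then forces some flavor to 37, so 168 + 1 = 169.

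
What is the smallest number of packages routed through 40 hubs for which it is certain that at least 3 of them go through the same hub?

There are 40 hubs acting as pigeonholes.
With 40 × 2 = 80 packages we could place exactly 2 in each, with no class reaching 3.
One more forces some class to hold 3, so 80 + 1 = 81.

81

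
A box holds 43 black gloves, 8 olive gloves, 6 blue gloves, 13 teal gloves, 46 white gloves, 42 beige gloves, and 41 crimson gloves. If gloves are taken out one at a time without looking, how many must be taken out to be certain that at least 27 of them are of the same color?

132

In the worst case we take at most 26 of each color, but all 8 olive, all 6 blue, and all 13 teal (fewer than 26), giving 26 + 8 + 6 + 13 + 26 + 26 + 26 = 131.
One more glove then forces some color to 27, so 131 + 1 = 132.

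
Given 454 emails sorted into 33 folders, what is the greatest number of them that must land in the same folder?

The 454 emails fall into 33 folders.
If each of the 33 folders held at most 13, the total would be at most 33 × 13 = 429 < 454, a contradiction.
So at least one holds ⌈454/33⌉ = 14.

14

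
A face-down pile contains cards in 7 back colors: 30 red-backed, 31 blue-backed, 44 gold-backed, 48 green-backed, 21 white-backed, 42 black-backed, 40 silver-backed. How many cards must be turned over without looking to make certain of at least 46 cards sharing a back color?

254

In the worst case we take at most 45 of each back color, but all 30 red-backed, all 31 blue-backed, all 44 gold-backed, all 21 white-backed, all 42 black-backed, and all 40 silver-backed (fewer than 45), giving 30 + 31 + 44 + 45 + 21 + 42 + 40 = 253.
One more card then forces some back color to 46, so 253 + 1 = 254.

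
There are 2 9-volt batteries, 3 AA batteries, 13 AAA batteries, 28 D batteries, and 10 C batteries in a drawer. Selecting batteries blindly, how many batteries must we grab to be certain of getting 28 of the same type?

In the worst case we take at most 27 of each type, but all 2 9-volt, all 3 AA, all 13 AAA, and all 10 C (fewer than 27), giving 2 + 3 + 13 + 27 + 10 = 55.
One more battery then forces some type to 28, so 55 + 1 = 56.

56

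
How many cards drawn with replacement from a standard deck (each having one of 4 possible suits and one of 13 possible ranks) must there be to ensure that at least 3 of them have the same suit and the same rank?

There are 4 × 13 = 52 (suit, rank) combinations acting as pigeonholes.
With 52 × 2 = 104 cards drawn with replacement from a standard deck we could place exactly 2 in each, with no (suit, rank) pair reaching 3.
One more forces some (suit, rank) pair to hold 3, so 104 + 1 = 105.

105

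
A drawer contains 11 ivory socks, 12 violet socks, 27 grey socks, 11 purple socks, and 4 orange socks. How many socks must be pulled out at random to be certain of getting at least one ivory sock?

To avoid ivory socks as long as possible, exhaust the other 4 colors first.
The worst case draws every non-ivory sock first: 12 + 27 + 11 + 4 = 54.
The next draw is then forced to be ivory, giving 54 + 1 = 55.

55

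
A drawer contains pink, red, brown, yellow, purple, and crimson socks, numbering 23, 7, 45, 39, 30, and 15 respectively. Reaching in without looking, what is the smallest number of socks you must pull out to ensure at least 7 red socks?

159

To avoid red socks as long as possible, exhaust the other 5 colors first.
The worst case draws every non-red sock first: 23 + 45 + 39 + 30 + 15 = 152.
The next 7 draws are then forced to be red, giving 152 + 7 = 159.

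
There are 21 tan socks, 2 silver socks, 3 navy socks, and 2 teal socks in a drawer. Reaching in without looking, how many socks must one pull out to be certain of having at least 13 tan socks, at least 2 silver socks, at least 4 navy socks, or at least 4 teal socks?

19

Each of the 4 colors has its own threshold; avoid all of them simultaneously.
The worst case stops just short of every target: 12 tan, 1 silver, 3 navy, all 2 teal — 12 + 1 + 3 + 2 = 18 socks.
One more sock must push some color to its target, so 18 + 1 = 19.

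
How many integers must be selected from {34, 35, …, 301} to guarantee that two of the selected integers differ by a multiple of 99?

100

Group the integers by remainder mod 99; there are 99 residue classes, each nonempty in this range.
Choosing one from each class (99 integers) avoids any shared remainder.
One more choice must repeat a class, so two differ by a multiple of 99. Hence 99 + 1 = 100.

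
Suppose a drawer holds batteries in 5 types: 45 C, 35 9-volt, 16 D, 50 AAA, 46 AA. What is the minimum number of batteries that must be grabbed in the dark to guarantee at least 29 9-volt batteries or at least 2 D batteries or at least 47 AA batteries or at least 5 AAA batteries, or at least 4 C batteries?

Each of the 5 types has its own threshold; avoid all of them simultaneously.
The worst case stops just short of every target: 3 C, 28 9-volt, 1 D, 4 AAA, 46 AA — 3 + 28 + 1 + 4 + 46 = 82 batteries.
One more battery must push some type to its target, so 82 + 1 = 83.

83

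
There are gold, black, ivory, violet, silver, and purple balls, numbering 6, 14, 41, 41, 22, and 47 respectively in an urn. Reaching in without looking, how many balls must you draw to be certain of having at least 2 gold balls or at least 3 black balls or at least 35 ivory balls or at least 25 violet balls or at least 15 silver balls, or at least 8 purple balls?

Each of the 6 colors has its own threshold; avoid all of them simultaneously.
The worst case stops just short of every target: 1 gold, 2 black, 34 ivory, 24 violet, 14 silver, 7 purple — 1 + 2 + 34 + 24 + 14 + 7 = 82 balls.
One more ball must push some color to its target, so 82 + 1 = 83.

83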